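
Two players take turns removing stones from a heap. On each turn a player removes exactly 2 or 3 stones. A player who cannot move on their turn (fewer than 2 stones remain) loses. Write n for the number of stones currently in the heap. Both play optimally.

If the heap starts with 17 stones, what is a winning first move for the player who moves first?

Use the standard recursion: the mover loses at a terminal position; elsewhere, the mover wins exactly when some move hands the opponent an L position.
n=0: no move → L
n=1: no move → L
n=2: →0(L), so W
n=3: →1(L), so W
n=4: →1(L), so W
n=5: →3(W), 2(W) — all W, so L
n=6: →4(W), 3(W) — all W, so L
n=7: →5(L), so W
n=8: →6(L), so W
n=9: →6(L), so W
n=10: →8(W), 7(W) — all W, so L
n=11: →9(W), 8(W) — all W, so L
n=12: →10(L), so W
n=13: →11(L), so W
n=14: →11(L), so W
n=15: →13(W), 12(W) — all W, so L
n=16: →14(W), 13(W) — all W, so L
n=17: →15(L), so W
From 17, the L positions reachable in one move are: 15.

Remove 2, leaving 15.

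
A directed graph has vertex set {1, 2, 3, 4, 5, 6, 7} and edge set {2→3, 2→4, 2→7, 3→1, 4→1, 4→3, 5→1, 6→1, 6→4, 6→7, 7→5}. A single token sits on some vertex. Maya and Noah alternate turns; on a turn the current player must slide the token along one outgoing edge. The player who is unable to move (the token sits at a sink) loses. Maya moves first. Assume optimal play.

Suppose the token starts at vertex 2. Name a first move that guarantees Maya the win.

Positions with no move are L. A position that does have a move is losing for the player to move precisely when every available move leads to a winning position for the opponent. Fill in the labels:
Every edge goes from a vertex to one that appears earlier in the order 1, 3, 5, 4, 7, 2, 6, so processing vertices in that order labels each vertex after all of its successors.
1: no outgoing edge → L
3: W (go to 1, an L position)
5: W (go to 1, an L position)
4: W (go to 1, an L position)
7: L (sole option 5(W) is W)
2: W (go to 7, an L position)
6: W (go to 7, an L position)
From 2, the L positions reachable in one move are: 7.

Move to 7.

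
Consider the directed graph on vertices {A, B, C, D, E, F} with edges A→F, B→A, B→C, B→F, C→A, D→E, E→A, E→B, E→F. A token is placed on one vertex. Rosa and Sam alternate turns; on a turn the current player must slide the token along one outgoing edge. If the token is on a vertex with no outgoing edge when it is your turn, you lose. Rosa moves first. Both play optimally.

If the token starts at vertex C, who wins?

Sam wins.

Label each position W (a win for the player to move) or L (a loss). A position with no legal move is L; any other position is W exactly when some move reaches an L, and L when every move reaches a W.
Every edge goes from a vertex to one that appears earlier in the order F, A, C, B, E, D, so processing vertices in that order labels each vertex after all of its successors.
F: no outgoing edge → L
A: reaches L-position F → W
C: only reaches A(W), which is W → L
B: reaches L-position C → W
E: reaches L-position F → W
D: only reaches E(W), which is W → L
The starting position C is L: whatever Rosa does, the opponent receives a W position.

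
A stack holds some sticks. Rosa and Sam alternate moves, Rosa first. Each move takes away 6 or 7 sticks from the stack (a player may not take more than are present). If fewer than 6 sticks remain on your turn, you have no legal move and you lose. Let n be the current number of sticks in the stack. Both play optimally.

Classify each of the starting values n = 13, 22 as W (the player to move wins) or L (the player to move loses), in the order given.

Classify positions by backward induction: terminal positions (no move available) are L. From any other position, the mover wins iff some move reaches an L.
n=0: no move → L
n=1: no move → L
n=2: no move → L
n=3: no move → L
n=4: no move → L
n=5: no move → L
n=6: W (go to 0, an L position)
n=7: W (go to 1, an L position)
n=8: W (go to 2, an L position)
n=9: W (go to 3, an L position)
n=10: W (go to 4, an L position)
n=11: W (go to 5, an L position)
n=12: W (go to 5, an L position)
n=13: L (options 7(W), 6(W) are all W)
n=14: L (options 8(W), 7(W) are all W)
n=15: L (options 9(W), 8(W) are all W)
n=16: L (options 10(W), 9(W) are all W)
n=17: L (options 11(W), 10(W) are all W)
n=18: L (options 12(W), 11(W) are all W)
n=19: W (go to 13, an L position)
n=20: W (go to 14, an L position)
n=21: W (go to 15, an L position)
n=22: W (go to 16, an L position)

13: L, 22: W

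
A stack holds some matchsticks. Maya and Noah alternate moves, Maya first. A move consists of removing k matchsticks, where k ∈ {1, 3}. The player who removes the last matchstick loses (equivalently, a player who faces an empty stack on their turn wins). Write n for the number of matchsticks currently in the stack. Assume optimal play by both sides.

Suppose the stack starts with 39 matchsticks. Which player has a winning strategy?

Noah wins.

Classify positions by backward induction: terminal positions (no move available) are W. From any other position, the mover wins iff some move reaches an L.
n=0: no move; the opponent has just taken the last matchstick and therefore loses → W
n=1: the only move is to 0(W), a W ⇒ L
n=2: can move to 1, which is L ⇒ W
n=3: moves to 2(W), 0(W); every one is W ⇒ L
n=4: can move to 3, which is L ⇒ W
n=5: moves to 4(W), 2(W); every one is W ⇒ L
n=6: can move to 5, which is L ⇒ W
n=7: moves to 6(W), 4(W); every one is W ⇒ L
n=8: can move to 7, which is L ⇒ W
n=9: moves to 8(W), 6(W); every one is W ⇒ L
n=10: can move to 9, which is L ⇒ W
n=11: moves to 10(W), 8(W); every one is W ⇒ L
n=12: can move to 11, which is L ⇒ W
n=13: moves to 12(W), 10(W); every one is W ⇒ L
n=14: can move to 13, which is L ⇒ W
n=15: moves to 14(W), 12(W); every one is W ⇒ L
n=16: can move to 15, which is L ⇒ W
n=17: moves to 16(W), 14(W); every one is W ⇒ L
n=18: can move to 17, which is L ⇒ W
n=19: moves to 18(W), 16(W); every one is W ⇒ L
n=20: can move to 19, which is L ⇒ W
n=21: moves to 20(W), 18(W); every one is W ⇒ L
n=22: can move to 21, which is L ⇒ W
n=23: moves to 22(W), 20(W); every one is W ⇒ L
n=24: can move to 23, which is L ⇒ W
n=25: moves to 24(W), 22(W); every one is W ⇒ L
n=26: can move to 25, which is L ⇒ W
n=27: moves to 26(W), 24(W); every one is W ⇒ L
n=28: can move to 27, which is L ⇒ W
n=29: moves to 28(W), 26(W); every one is W ⇒ L
n=30: can move to 29, which is L ⇒ W
n=31: moves to 30(W), 28(W); every one is W ⇒ L
n=32: can move to 31, which is L ⇒ W
n=33: moves to 32(W), 30(W); every one is W ⇒ L
n=34: can move to 33, which is L ⇒ W
n=35: moves to 34(W), 32(W); every one is W ⇒ L
n=36: can move to 35, which is L ⇒ W
n=37: moves to 36(W), 34(W); every one is W ⇒ L
n=38: can move to 37, which is L ⇒ W
n=39: moves to 38(W), 36(W); every one is W ⇒ L
The starting position 39 is L: whatever Maya does, the opponent receives a W position.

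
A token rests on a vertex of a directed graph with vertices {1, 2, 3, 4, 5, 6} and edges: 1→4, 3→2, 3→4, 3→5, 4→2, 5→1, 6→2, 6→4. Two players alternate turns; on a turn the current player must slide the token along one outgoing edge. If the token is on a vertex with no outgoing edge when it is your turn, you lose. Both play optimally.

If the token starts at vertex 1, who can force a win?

Positions with no move are L. A position that does have a move is losing for the player to move precisely when every available move leads to a winning position for the opponent. Fill in the labels:
Every edge goes from a vertex to one that appears earlier in the order 2, 4, 1, 5, 3, 6, so processing vertices in that order labels each vertex after all of its successors.
2: no outgoing edge → L
4: reaches L-position 2 → W
1: only reaches 4(W), which is W → L
5: reaches L-position 1 → W
3: reaches L-position 2 → W
6: reaches L-position 2 → W
Every move from 1 reaches a W position, so the mover loses.

The second player wins.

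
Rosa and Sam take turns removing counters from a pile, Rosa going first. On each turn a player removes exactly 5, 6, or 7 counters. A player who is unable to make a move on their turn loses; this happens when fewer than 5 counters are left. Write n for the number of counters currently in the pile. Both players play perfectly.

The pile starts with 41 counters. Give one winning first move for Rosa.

Remove 5, leaving 36.

Positions with no move are L. A position that does have a move is losing for the player to move precisely when every available move leads to a winning position for the opponent. Fill in the labels:
n=0: no move → L
n=1: no move → L
n=2: no move → L
n=3: no move → L
n=4: no move → L
n=5: W (go to 0, an L position)
n=6: W (go to 1, an L position)
n=7: W (go to 2, an L position)
n=8: W (go to 3, an L position)
n=9: W (go to 4, an L position)
n=10: W (go to 4, an L position)
n=11: W (go to 4, an L position)
n=12: L (options 7(W), 6(W), 5(W) are all W)
n=13: L (options 8(W), 7(W), 6(W) are all W)
n=14: L (options 9(W), 8(W), 7(W) are all W)
n=15: L (options 10(W), 9(W), 8(W) are all W)
n=16: L (options 11(W), 10(W), 9(W) are all W)
n=17: W (go to 12, an L position)
n=18: W (go to 13, an L position)
n=19: W (go to 14, an L position)
n=20: W (go to 15, an L position)
n=21: W (go to 16, an L position)
n=22: W (go to 16, an L position)
n=23: W (go to 16, an L position)
n=24: L (options 19(W), 18(W), 17(W) are all W)
n=25: L (options 20(W), 19(W), 18(W) are all W)
n=26: L (options 21(W), 20(W), 19(W) are all W)
n=27: L (options 22(W), 21(W), 20(W) are all W)
n=28: L (options 23(W), 22(W), 21(W) are all W)
n=29: W (go to 24, an L position)
n=30: W (go to 25, an L position)
n=31: W (go to 26, an L position)
n=32: W (go to 27, an L position)
n=33: W (go to 28, an L position)
n=34: W (go to 28, an L position)
n=35: W (go to 28, an L position)
n=36: L (options 31(W), 30(W), 29(W) are all W)
n=37: L (options 32(W), 31(W), 30(W) are all W)
n=38: L (options 33(W), 32(W), 31(W) are all W)
n=39: L (options 34(W), 33(W), 32(W) are all W)
n=40: L (options 35(W), 34(W), 33(W) are all W)
n=41: W (go to 36, an L position)
From 41, the L positions reachable in one move are: 36.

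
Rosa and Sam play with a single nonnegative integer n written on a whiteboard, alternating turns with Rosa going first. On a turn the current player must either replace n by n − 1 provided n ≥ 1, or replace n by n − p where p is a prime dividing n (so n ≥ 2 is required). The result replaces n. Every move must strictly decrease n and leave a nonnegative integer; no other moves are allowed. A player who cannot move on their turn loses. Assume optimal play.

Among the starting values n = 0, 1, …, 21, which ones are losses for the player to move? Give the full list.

0, 4, 8, 12, 16, 20

Positions with no move are L. A position that does have a move is losing for the player to move precisely when every available move leads to a winning position for the opponent. Fill in the labels:
n=0: no move → L
n=1: can move to 0, which is L ⇒ W
n=2: can move to 0, which is L ⇒ W
n=3: can move to 0, which is L ⇒ W
n=4: moves to 2(W), 3(W); every one is W ⇒ L
n=5: can move to 0, which is L ⇒ W
n=6: can move to 4, which is L ⇒ W
n=7: can move to 0, which is L ⇒ W
n=8: moves to 6(W), 7(W); every one is W ⇒ L
n=9: can move to 8, which is L ⇒ W
n=10: can move to 8, which is L ⇒ W
n=11: can move to 0, which is L ⇒ W
n=12: moves to 9(W), 10(W), 11(W); every one is W ⇒ L
n=13: can move to 0, which is L ⇒ W
n=14: can move to 12, which is L ⇒ W
n=15: can move to 12, which is L ⇒ W
n=16: moves to 14(W), 15(W); every one is W ⇒ L
n=17: can move to 0, which is L ⇒ W
n=18: can move to 16, which is L ⇒ W
n=19: can move to 0, which is L ⇒ W
n=20: moves to 15(W), 18(W), 19(W); every one is W ⇒ L
n=21: can move to 20, which is L ⇒ W
Reading off the rows marked L gives the requested list; there are 6 such values of n.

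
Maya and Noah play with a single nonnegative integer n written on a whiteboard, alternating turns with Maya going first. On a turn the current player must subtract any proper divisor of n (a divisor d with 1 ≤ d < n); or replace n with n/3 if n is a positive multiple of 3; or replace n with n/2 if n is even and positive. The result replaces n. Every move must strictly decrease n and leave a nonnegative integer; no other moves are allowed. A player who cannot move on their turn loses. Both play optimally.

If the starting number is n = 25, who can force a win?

Classify positions by backward induction: terminal positions (no move available) are L. From any other position, the mover wins iff some move reaches an L.
n=0: no move → L
n=1: no move → L
n=2: can move to 1, which is L ⇒ W
n=3: can move to 1, which is L ⇒ W
n=4: moves to 2(W), 3(W); every one is W ⇒ L
n=5: can move to 4, which is L ⇒ W
n=6: can move to 4, which is L ⇒ W
n=7: the only move is to 6(W), a W ⇒ L
n=8: can move to 4, which is L ⇒ W
n=9: moves to 3(W), 6(W), 8(W); every one is W ⇒ L
n=10: can move to 9, which is L ⇒ W
n=11: the only move is to 10(W), a W ⇒ L
n=12: can move to 4, which is L ⇒ W
n=13: the only move is to 12(W), a W ⇒ L
n=14: can move to 7, which is L ⇒ W
n=15: moves to 5(W), 10(W), 12(W), 14(W); every one is W ⇒ L
n=16: can move to 15, which is L ⇒ W
n=17: the only move is to 16(W), a W ⇒ L
n=18: can move to 9, which is L ⇒ W
n=19: the only move is to 18(W), a W ⇒ L
n=20: can move to 15, which is L ⇒ W
n=21: can move to 7, which is L ⇒ W
n=22: can move to 11, which is L ⇒ W
n=23: the only move is to 22(W), a W ⇒ L
n=24: can move to 23, which is L ⇒ W
n=25: moves to 20(W), 24(W); every one is W ⇒ L
The starting position 25 is L: whatever Maya does, the opponent receives a W position.

Noah wins.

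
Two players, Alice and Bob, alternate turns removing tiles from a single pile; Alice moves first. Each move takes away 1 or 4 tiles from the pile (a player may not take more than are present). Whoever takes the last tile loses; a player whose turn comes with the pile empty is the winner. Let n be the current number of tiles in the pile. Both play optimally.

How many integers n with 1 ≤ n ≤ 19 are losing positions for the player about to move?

Use the standard recursion: the mover wins at a terminal position; elsewhere, the mover wins exactly when some move hands the opponent an L position.
n=0: no move; the opponent has just taken the last tile and therefore loses → W
n=1: →0(W) only, which is W, so L
n=2: →1(L), so W
n=3: →2(W) only, which is W, so L
n=4: →3(L), so W
n=5: →1(L), so W
n=6: →5(W), 2(W) — all W, so L
n=7: →6(L), so W
n=8: →7(W), 4(W) — all W, so L
n=9: →8(L), so W
n=10: →6(L), so W
n=11: →10(W), 7(W) — all W, so L
n=12: →11(L), so W
n=13: →12(W), 9(W) — all W, so L
n=14: →13(L), so W
n=15: →11(L), so W
n=16: →15(W), 12(W) — all W, so L
n=17: →16(L), so W
n=18: →17(W), 14(W) — all W, so L
n=19: →18(L), so W
L entries with 1 ≤ n ≤ 19 (the range starts at n=1): n = 1, 3, 6, 8, 11, 13, 16, 18; that makes 8.

8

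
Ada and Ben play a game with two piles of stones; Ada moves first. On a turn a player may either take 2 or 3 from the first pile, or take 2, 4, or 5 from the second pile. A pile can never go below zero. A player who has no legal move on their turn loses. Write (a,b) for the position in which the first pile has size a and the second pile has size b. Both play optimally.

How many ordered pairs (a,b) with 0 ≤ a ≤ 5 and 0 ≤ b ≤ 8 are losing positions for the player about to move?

18

Positions with no move are L. A position that does have a move is losing for the player to move precisely when every available move leads to a winning position for the opponent. Fill in the labels:
Every move lowers a or b (never raises either), so fill the grid row by row in increasing a, and left to right within a row: each cell's successors are then already labelled.
      b=0  b=1  b=2  b=3  b=4  b=5  b=6  b=7  b=8
a=0:    L    L    W    W    W    W    W    L    L
a=1:    L    L    W    W    W    W    W    L    L
a=2:    W    W    L    L    W    W    W    W    W
a=3:    W    W    L    L    W    W    W    W    W
a=4:    W    W    W    W    L    L    W    W    W
a=5:    L    L    W    W    W    W    W    L    L
Cells with no legal move (terminal, hence L): (0,0), (0,1), (1,0), (1,1).
The remaining L cells, each justified by listing all of its moves:
(0,7): only reaches (0,5)(W), (0,3)(W), (0,2)(W), all W → L
(0,8): only reaches (0,6)(W), (0,4)(W), (0,3)(W), all W → L
(1,7): only reaches (1,5)(W), (1,3)(W), (1,2)(W), all W → L
(1,8): only reaches (1,6)(W), (1,4)(W), (1,3)(W), all W → L
(2,2): only reaches (0,2)(W), (2,0)(W), all W → L
(2,3): only reaches (0,3)(W), (2,1)(W), all W → L
(3,2): only reaches (1,2)(W), (0,2)(W), (3,0)(W), all W → L
(3,3): only reaches (1,3)(W), (0,3)(W), (3,1)(W), all W → L
(4,4): only reaches (2,4)(W), (1,4)(W), (4,2)(W), (4,0)(W), all W → L
(4,5): only reaches (2,5)(W), (1,5)(W), (4,3)(W), (4,1)(W), (4,0)(W), all W → L
(5,0): only reaches (3,0)(W), (2,0)(W), all W → L
(5,1): only reaches (3,1)(W), (2,1)(W), all W → L
(5,7): only reaches (3,7)(W), (2,7)(W), (5,5)(W), (5,3)(W), (5,2)(W), all W → L
(5,8): only reaches (3,8)(W), (2,8)(W), (5,6)(W), (5,4)(W), (5,3)(W), all W → L
Every other cell has at least one move into one of the L cells above, so it is W.
L cells per row: a=0: 4, a=1: 4, a=2: 2, a=3: 2, a=4: 2, a=5: 4; total 18.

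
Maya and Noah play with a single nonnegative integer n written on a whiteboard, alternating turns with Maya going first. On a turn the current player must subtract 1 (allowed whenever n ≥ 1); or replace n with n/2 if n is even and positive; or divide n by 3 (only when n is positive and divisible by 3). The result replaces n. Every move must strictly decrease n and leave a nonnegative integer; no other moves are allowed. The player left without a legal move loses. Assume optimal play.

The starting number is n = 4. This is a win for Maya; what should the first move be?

Move to 2.

Work bottom-up. With no move the player to move loses. Otherwise the position is W if at least one move leads to an L position for the opponent, and L if every move leads to a W.
n=0: no move → L
n=1: W (go to 0, an L position)
n=2: L (sole option 1(W) is W)
n=3: W (go to 2, an L position)
n=4: W (go to 2, an L position)
From 4, the L positions reachable in one move are: 2.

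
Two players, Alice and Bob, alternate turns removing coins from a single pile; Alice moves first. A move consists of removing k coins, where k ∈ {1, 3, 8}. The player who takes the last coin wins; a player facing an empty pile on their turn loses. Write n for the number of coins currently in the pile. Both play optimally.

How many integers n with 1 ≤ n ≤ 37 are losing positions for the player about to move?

14

Build the W/L table. Terminal = L. A non-terminal position is W if it has a move to some L; otherwise it is L.
n=0: no move → L
n=1: reaches L-position 0 → W
n=2: only reaches 1(W), which is W → L
n=3: reaches L-position 2 → W
n=4: only reaches 3(W), 1(W), all W → L
n=5: reaches L-position 4 → W
n=6: only reaches 5(W), 3(W), all W → L
n=7: reaches L-position 6 → W
n=8: reaches L-position 0 → W
n=9: reaches L-position 6 → W
n=10: reaches L-position 2 → W
n=11: only reaches 10(W), 8(W), 3(W), all W → L
n=12: reaches L-position 11 → W
n=13: only reaches 12(W), 10(W), 5(W), all W → L
n=14: reaches L-position 13 → W
n=15: only reaches 14(W), 12(W), 7(W), all W → L
n=16: reaches L-position 15 → W
n=17: only reaches 16(W), 14(W), 9(W), all W → L
n=18: reaches L-position 17 → W
n=19: reaches L-position 11 → W
n=20: reaches L-position 17 → W
n=21: reaches L-position 13 → W
n=22: only reaches 21(W), 19(W), 14(W), all W → L
n=23: reaches L-position 22 → W
n=24: only reaches 23(W), 21(W), 16(W), all W → L
n=25: reaches L-position 24 → W
n=26: only reaches 25(W), 23(W), 18(W), all W → L
n=27: reaches L-position 26 → W
n=28: only reaches 27(W), 25(W), 20(W), all W → L
n=29: reaches L-position 28 → W
n=30: reaches L-position 22 → W
n=31: reaches L-position 28 → W
n=32: reaches L-position 24 → W
n=33: only reaches 32(W), 30(W), 25(W), all W → L
n=34: reaches L-position 33 → W
n=35: only reaches 34(W), 32(W), 27(W), all W → L
n=36: reaches L-position 35 → W
n=37: only reaches 36(W), 34(W), 29(W), all W → L
L entries with 1 ≤ n ≤ 37 (n=0 is outside the asked range and is not counted): n = 2, 4, 6, 11, 13, 15, 17, 22, 24, 26, 28, 33, 35, 37; that makes 14.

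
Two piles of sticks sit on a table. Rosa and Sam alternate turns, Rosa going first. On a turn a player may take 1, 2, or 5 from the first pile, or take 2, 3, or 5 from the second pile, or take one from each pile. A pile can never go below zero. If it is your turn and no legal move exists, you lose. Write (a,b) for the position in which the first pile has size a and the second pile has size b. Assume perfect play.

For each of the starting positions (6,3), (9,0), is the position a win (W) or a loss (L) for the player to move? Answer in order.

Positions with no move are L. A position that does have a move is losing for the player to move precisely when every available move leads to a winning position for the opponent. Fill in the labels:
No move ever increases a pile, so every position that can arise here has a ≤ 9 and b ≤ 3; it is enough to label the cells with 0 ≤ a ≤ 9 and 0 ≤ b ≤ 3.
Every move lowers a or b (never raises either), so fill the grid row by row in increasing a, and left to right within a row: each cell's successors are then already labelled.
      b=0  b=1  b=2  b=3
a=0:    L    L    W    W
a=1:    W    W    W    L
a=2:    W    W    L    W
a=3:    L    L    W    W
a=4:    W    W    W    L
a=5:    W    W    L    W
a=6:    L    L    W    W
a=7:    W    W    W    L
a=8:    W    W    L    W
a=9:    L    L    W    W
Cells with no legal move (terminal, hence L): (0,0), (0,1).
The remaining L cells, each justified by listing all of its moves:
(1,3): →(0,3)(W), (1,1)(W), (1,0)(W), (0,2)(W) — all W, so L
(2,2): →(1,2)(W), (0,2)(W), (2,0)(W), (1,1)(W) — all W, so L
(3,0): →(2,0)(W), (1,0)(W) — all W, so L
(3,1): →(2,1)(W), (1,1)(W), (2,0)(W) — all W, so L
(4,3): →(3,3)(W), (2,3)(W), (4,1)(W), (4,0)(W), (3,2)(W) — all W, so L
(5,2): →(4,2)(W), (3,2)(W), (0,2)(W), (5,0)(W), (4,1)(W) — all W, so L
(6,0): →(5,0)(W), (4,0)(W), (1,0)(W) — all W, so L
(6,1): →(5,1)(W), (4,1)(W), (1,1)(W), (5,0)(W) — all W, so L
(7,3): →(6,3)(W), (5,3)(W), (2,3)(W), (7,1)(W), (7,0)(W), (6,2)(W) — all W, so L
(8,2): →(7,2)(W), (6,2)(W), (3,2)(W), (8,0)(W), (7,1)(W) — all W, so L
(9,0): →(8,0)(W), (7,0)(W), (4,0)(W) — all W, so L
(9,1): →(8,1)(W), (7,1)(W), (4,1)(W), (8,0)(W) — all W, so L
Every other cell has at least one move into one of the L cells above, so it is W.
(6,3): the move to (4,3) reaches an L cell, so W
(9,0): one of the L cells justified above, so L

(6,3): W, (9,0): L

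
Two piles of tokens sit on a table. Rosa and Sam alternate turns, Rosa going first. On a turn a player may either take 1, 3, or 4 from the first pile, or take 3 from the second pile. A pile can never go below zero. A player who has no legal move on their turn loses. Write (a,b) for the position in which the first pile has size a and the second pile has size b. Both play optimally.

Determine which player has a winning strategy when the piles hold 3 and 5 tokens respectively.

Sam wins.

Positions with no move are L. A position that does have a move is losing for the player to move precisely when every available move leads to a winning position for the opponent. Fill in the labels:
No move ever increases a pile, so every position that can arise here has a ≤ 3 and b ≤ 5; it is enough to label the cells with 0 ≤ a ≤ 3 and 0 ≤ b ≤ 5.
Every move lowers a or b (never raises either), so fill the grid row by row in increasing a, and left to right within a row: each cell's successors are then already labelled.
      b=0  b=1  b=2  b=3  b=4  b=5
a=0:    L    L    L    W    W    W
a=1:    W    W    W    L    L    L
a=2:    L    L    L    W    W    W
a=3:    W    W    W    L    L    L
Cells with no legal move (terminal, hence L): (0,0), (0,1), (0,2).
The remaining L cells, each justified by listing all of its moves:
(1,3): →(0,3)(W), (1,0)(W) — all W, so L
(1,4): →(0,4)(W), (1,1)(W) — all W, so L
(1,5): →(0,5)(W), (1,2)(W) — all W, so L
(2,0): →(1,0)(W) only, which is W, so L
(2,1): →(1,1)(W) only, which is W, so L
(2,2): →(1,2)(W) only, which is W, so L
(3,3): →(2,3)(W), (0,3)(W), (3,0)(W) — all W, so L
(3,4): →(2,4)(W), (0,4)(W), (3,1)(W) — all W, so L
(3,5): →(2,5)(W), (0,5)(W), (3,2)(W) — all W, so L
Every other cell has at least one move into one of the L cells above, so it is W.
Every move from (3,5) reaches a W position, so the mover loses.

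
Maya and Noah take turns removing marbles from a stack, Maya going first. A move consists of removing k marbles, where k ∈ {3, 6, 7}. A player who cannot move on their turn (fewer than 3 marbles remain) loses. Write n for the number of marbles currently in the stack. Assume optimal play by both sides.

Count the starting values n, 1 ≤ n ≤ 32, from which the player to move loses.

11

Work bottom-up. With no move the player to move loses. Otherwise the position is W if at least one move leads to an L position for the opponent, and L if every move leads to a W.
n=0: no move → L
n=1: no move → L
n=2: no move → L
n=3: reaches L-position 0 → W
n=4: reaches L-position 1 → W
n=5: reaches L-position 2 → W
n=6: reaches L-position 0 → W
n=7: reaches L-position 1 → W
n=8: reaches L-position 2 → W
n=9: reaches L-position 2 → W
n=10: only reaches 7(W), 4(W), 3(W), all W → L
n=11: only reaches 8(W), 5(W), 4(W), all W → L
n=12: only reaches 9(W), 6(W), 5(W), all W → L
n=13: reaches L-position 10 → W
n=14: reaches L-position 11 → W
n=15: reaches L-position 12 → W
n=16: reaches L-position 10 → W
n=17: reaches L-position 11 → W
n=18: reaches L-position 12 → W
n=19: reaches L-position 12 → W
n=20: only reaches 17(W), 14(W), 13(W), all W → L
n=21: only reaches 18(W), 15(W), 14(W), all W → L
n=22: only reaches 19(W), 16(W), 15(W), all W → L
n=23: reaches L-position 20 → W
n=24: reaches L-position 21 → W
n=25: reaches L-position 22 → W
n=26: reaches L-position 20 → W
n=27: reaches L-position 21 → W
n=28: reaches L-position 22 → W
n=29: reaches L-position 22 → W
n=30: only reaches 27(W), 24(W), 23(W), all W → L
n=31: only reaches 28(W), 25(W), 24(W), all W → L
n=32: only reaches 29(W), 26(W), 25(W), all W → L
L entries with 1 ≤ n ≤ 32 (n=0 is outside the asked range and is not counted): n = 1, 2, 10, 11, 12, 20, 21, 22, 30, 31, 32; that makes 11.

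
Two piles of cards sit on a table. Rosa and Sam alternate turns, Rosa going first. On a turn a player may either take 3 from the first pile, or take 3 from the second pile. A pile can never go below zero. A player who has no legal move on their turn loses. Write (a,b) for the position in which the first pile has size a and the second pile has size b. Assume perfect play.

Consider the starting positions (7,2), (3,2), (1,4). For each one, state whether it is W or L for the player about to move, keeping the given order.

(7,2): L, (3,2): W, (1,4): W

Build the W/L table. Terminal = L. A non-terminal position is W if it has a move to some L; otherwise it is L.
No move ever increases a pile, so every position that can arise here has a ≤ 7 and b ≤ 4; it is enough to label the cells with 0 ≤ a ≤ 7 and 0 ≤ b ≤ 4.
Every move lowers a or b (never raises either), so fill the grid row by row in increasing a, and left to right within a row: each cell's successors are then already labelled.
      b=0  b=1  b=2  b=3  b=4
a=0:    L    L    L    W    W
a=1:    L    L    L    W    W
a=2:    L    L    L    W    W
a=3:    W    W    W    L    L
a=4:    W    W    W    L    L
a=5:    W    W    W    L    L
a=6:    L    L    L    W    W
a=7:    L    L    L    W    W
Cells with no legal move (terminal, hence L): (0,0), (0,1), (0,2), (1,0), (1,1), (1,2), (2,0), (2,1), (2,2).
The remaining L cells, each justified by listing all of its moves:
(3,3): L (options (0,3)(W), (3,0)(W) are all W)
(3,4): L (options (0,4)(W), (3,1)(W) are all W)
(4,3): L (options (1,3)(W), (4,0)(W) are all W)
(4,4): L (options (1,4)(W), (4,1)(W) are all W)
(5,3): L (options (2,3)(W), (5,0)(W) are all W)
(5,4): L (options (2,4)(W), (5,1)(W) are all W)
(6,0): L (sole option (3,0)(W) is W)
(6,1): L (sole option (3,1)(W) is W)
(6,2): L (sole option (3,2)(W) is W)
(7,0): L (sole option (4,0)(W) is W)
(7,1): L (sole option (4,1)(W) is W)
(7,2): L (sole option (4,2)(W) is W)
Every other cell has at least one move into one of the L cells above, so it is W.
(7,2): one of the L cells justified above, so L
(3,2): the move to (0,2) reaches an L cell, so W
(1,4): the move to (1,1) reaches an L cell, so W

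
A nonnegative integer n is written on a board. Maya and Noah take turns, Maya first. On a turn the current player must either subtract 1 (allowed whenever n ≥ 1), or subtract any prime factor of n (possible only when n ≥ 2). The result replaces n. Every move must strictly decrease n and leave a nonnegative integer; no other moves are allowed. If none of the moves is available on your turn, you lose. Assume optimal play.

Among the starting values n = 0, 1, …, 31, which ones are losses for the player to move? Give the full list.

Compute win/loss labels from the base case upward. A position with no move is L. Any other position is W if it can reach an L in one move, else L.
n=0: no move → L
n=1: reaches L-position 0 → W
n=2: reaches L-position 0 → W
n=3: reaches L-position 0 → W
n=4: only reaches 2(W), 3(W), all W → L
n=5: reaches L-position 0 → W
n=6: reaches L-position 4 → W
n=7: reaches L-position 0 → W
n=8: only reaches 6(W), 7(W), all W → L
n=9: reaches L-position 8 → W
n=10: reaches L-position 8 → W
n=11: reaches L-position 0 → W
n=12: only reaches 9(W), 10(W), 11(W), all W → L
n=13: reaches L-position 0 → W
n=14: reaches L-position 12 → W
n=15: reaches L-position 12 → W
n=16: only reaches 14(W), 15(W), all W → L
n=17: reaches L-position 0 → W
n=18: reaches L-position 16 → W
n=19: reaches L-position 0 → W
n=20: only reaches 15(W), 18(W), 19(W), all W → L
n=21: reaches L-position 20 → W
n=22: reaches L-position 20 → W
n=23: reaches L-position 0 → W
n=24: only reaches 21(W), 22(W), 23(W), all W → L
n=25: reaches L-position 20 → W
n=26: reaches L-position 24 → W
n=27: reaches L-position 24 → W
n=28: only reaches 21(W), 26(W), 27(W), all W → L
n=29: reaches L-position 0 → W
n=30: reaches L-position 28 → W
n=31: reaches L-position 0 → W
The losing starting values of n are exactly the entries labelled L in this table (8 of them).

0, 4, 8, 12, 16, 20, 24, 28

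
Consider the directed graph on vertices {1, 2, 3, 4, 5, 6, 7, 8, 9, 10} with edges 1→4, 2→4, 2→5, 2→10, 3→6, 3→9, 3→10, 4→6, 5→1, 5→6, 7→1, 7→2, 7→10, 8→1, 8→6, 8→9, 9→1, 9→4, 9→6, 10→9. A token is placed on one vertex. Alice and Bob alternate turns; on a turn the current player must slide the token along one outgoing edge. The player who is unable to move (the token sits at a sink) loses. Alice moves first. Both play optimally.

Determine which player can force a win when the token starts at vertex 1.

Work bottom-up. With no move the player to move loses. Otherwise the position is W if at least one move leads to an L position for the opponent, and L if every move leads to a W.
Every edge goes from a vertex to one that appears earlier in the order 6, 4, 1, 9, 8, 5, 10, 2, 7, 3, so processing vertices in that order labels each vertex after all of its successors.
6: no outgoing edge → L
4: reaches L-position 6 → W
1: only reaches 4(W), which is W → L
9: reaches L-position 1 → W
8: reaches L-position 1 → W
5: reaches L-position 1 → W
10: only reaches 9(W), which is W → L
2: reaches L-position 10 → W
7: reaches L-position 10 → W
3: reaches L-position 10 → W
Every move from 1 reaches a W position, so the mover loses.

Bob wins.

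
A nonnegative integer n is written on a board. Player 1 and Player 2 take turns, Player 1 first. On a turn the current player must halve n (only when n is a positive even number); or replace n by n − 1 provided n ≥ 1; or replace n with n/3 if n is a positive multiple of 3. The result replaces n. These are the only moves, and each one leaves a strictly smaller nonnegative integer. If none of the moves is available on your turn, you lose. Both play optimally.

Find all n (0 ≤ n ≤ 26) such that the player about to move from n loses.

Compute win/loss labels from the base case upward. A position with no move is L. Any other position is W if it can reach an L in one move, else L.
n=0: no move → L
n=1: W (go to 0, an L position)
n=2: L (sole option 1(W) is W)
n=3: W (go to 2, an L position)
n=4: W (go to 2, an L position)
n=5: L (sole option 4(W) is W)
n=6: W (go to 2, an L position)
n=7: L (sole option 6(W) is W)
n=8: W (go to 7, an L position)
n=9: L (options 3(W), 8(W) are all W)
n=10: W (go to 5, an L position)
n=11: L (sole option 10(W) is W)
n=12: W (go to 11, an L position)
n=13: L (sole option 12(W) is W)
n=14: W (go to 7, an L position)
n=15: W (go to 5, an L position)
n=16: L (options 8(W), 15(W) are all W)
n=17: W (go to 16, an L position)
n=18: W (go to 9, an L position)
n=19: L (sole option 18(W) is W)
n=20: W (go to 19, an L position)
n=21: W (go to 7, an L position)
n=22: W (go to 11, an L position)
n=23: L (sole option 22(W) is W)
n=24: W (go to 23, an L position)
n=25: L (sole option 24(W) is W)
n=26: W (go to 13, an L position)
Reading off the rows marked L gives the requested list; there are 11 such values of n.

0, 2, 5, 7, 9, 11, 13, 16, 19, 23, 25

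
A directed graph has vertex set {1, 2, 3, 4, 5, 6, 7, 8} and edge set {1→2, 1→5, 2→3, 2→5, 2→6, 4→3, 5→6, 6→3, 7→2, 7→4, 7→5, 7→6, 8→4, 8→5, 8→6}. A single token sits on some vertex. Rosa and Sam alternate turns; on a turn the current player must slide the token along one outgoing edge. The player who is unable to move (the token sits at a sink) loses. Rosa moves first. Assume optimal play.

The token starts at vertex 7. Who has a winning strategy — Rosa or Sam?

Rosa wins.

Label each position W (a win for the player to move) or L (a loss). A position with no legal move is L; any other position is W exactly when some move reaches an L, and L when every move reaches a W.
Every edge goes from a vertex to one that appears earlier in the order 3, 6, 5, 2, 4, 8, 7, 1, so processing vertices in that order labels each vertex after all of its successors.
3: no outgoing edge → L
6: can move to 3, which is L ⇒ W
5: the only move is to 6(W), a W ⇒ L
2: can move to 5, which is L ⇒ W
4: can move to 3, which is L ⇒ W
8: can move to 5, which is L ⇒ W
7: can move to 5, which is L ⇒ W
1: can move to 5, which is L ⇒ W
From 7 Rosa can move to 5, reaching an L position.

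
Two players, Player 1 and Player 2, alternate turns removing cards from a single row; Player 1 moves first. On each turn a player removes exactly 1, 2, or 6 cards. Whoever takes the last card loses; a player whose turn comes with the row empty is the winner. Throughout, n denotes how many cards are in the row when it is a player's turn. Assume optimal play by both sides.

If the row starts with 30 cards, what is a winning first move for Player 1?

Build the W/L table. Terminal = W. A non-terminal position is W if it has a move to some L; otherwise it is L.
n=0: no move; the opponent has just taken the last card and therefore loses → W
n=1: only reaches 0(W), which is W → L
n=2: reaches L-position 1 → W
n=3: reaches L-position 1 → W
n=4: only reaches 3(W), 2(W), all W → L
n=5: reaches L-position 4 → W
n=6: reaches L-position 4 → W
n=7: reaches L-position 1 → W
n=8: only reaches 7(W), 6(W), 2(W), all W → L
n=9: reaches L-position 8 → W
n=10: reaches L-position 8 → W
n=11: only reaches 10(W), 9(W), 5(W), all W → L
n=12: reaches L-position 11 → W
n=13: reaches L-position 11 → W
n=14: reaches L-position 8 → W
n=15: only reaches 14(W), 13(W), 9(W), all W → L
n=16: reaches L-position 15 → W
n=17: reaches L-position 15 → W
n=18: only reaches 17(W), 16(W), 12(W), all W → L
n=19: reaches L-position 18 → W
n=20: reaches L-position 18 → W
n=21: reaches L-position 15 → W
n=22: only reaches 21(W), 20(W), 16(W), all W → L
n=23: reaches L-position 22 → W
n=24: reaches L-position 22 → W
n=25: only reaches 24(W), 23(W), 19(W), all W → L
n=26: reaches L-position 25 → W
n=27: reaches L-position 25 → W
n=28: reaches L-position 22 → W
n=29: only reaches 28(W), 27(W), 23(W), all W → L
n=30: reaches L-position 29 → W
From 30, the L positions reachable in one move are: 29.

Remove 1, leaving 29.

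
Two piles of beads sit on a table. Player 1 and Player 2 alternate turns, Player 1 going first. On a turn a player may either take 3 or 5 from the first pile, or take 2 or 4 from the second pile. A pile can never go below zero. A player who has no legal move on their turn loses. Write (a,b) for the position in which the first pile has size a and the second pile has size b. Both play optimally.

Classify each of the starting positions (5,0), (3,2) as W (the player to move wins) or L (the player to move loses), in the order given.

(5,0): W, (3,2): L

Label each position W (a win for the player to move) or L (a loss). A position with no legal move is L; any other position is W exactly when some move reaches an L, and L when every move reaches a W.
No move ever increases a pile, so every position that can arise here has a ≤ 5 and b ≤ 2; it is enough to label the cells with 0 ≤ a ≤ 5 and 0 ≤ b ≤ 2.
Every move lowers a or b (never raises either), so fill the grid row by row in increasing a, and left to right within a row: each cell's successors are then already labelled.
      b=0  b=1  b=2
a=0:    L    L    W
a=1:    L    L    W
a=2:    L    L    W
a=3:    W    W    L
a=4:    W    W    L
a=5:    W    W    L
Cells with no legal move (terminal, hence L): (0,0), (0,1), (1,0), (1,1), (2,0), (2,1).
The remaining L cells, each justified by listing all of its moves:
(3,2): →(0,2)(W), (3,0)(W) — all W, so L
(4,2): →(1,2)(W), (4,0)(W) — all W, so L
(5,2): →(2,2)(W), (0,2)(W), (5,0)(W) — all W, so L
Every other cell has at least one move into one of the L cells above, so it is W.
(5,0): the move to (2,0) reaches an L cell, so W
(3,2): one of the L cells justified above, so L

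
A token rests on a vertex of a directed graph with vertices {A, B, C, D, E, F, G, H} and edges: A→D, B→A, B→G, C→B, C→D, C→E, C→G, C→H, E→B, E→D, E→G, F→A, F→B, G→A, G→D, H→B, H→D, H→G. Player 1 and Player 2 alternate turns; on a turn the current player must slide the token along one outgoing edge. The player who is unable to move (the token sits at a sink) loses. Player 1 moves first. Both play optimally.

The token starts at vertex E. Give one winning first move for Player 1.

Move to B.

Build the W/L table. Terminal = L. A non-terminal position is W if it has a move to some L; otherwise it is L.
Every edge goes from a vertex to one that appears earlier in the order D, A, G, B, F, H, E, C, so processing vertices in that order labels each vertex after all of its successors.
D: no outgoing edge → L
A: W (go to D, an L position)
G: W (go to D, an L position)
B: L (options G(W), A(W) are all W)
F: W (go to B, an L position)
H: W (go to B, an L position)
E: W (go to B, an L position)
C: W (go to B, an L position)
From E, the L positions reachable in one move are: B, D. Any move reaching one of these is winning.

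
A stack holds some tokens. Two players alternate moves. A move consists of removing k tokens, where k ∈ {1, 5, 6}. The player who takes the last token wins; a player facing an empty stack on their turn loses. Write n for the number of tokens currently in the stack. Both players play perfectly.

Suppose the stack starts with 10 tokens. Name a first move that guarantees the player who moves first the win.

Compute win/loss labels from the base case upward. A position with no move is L. Any other position is W if it can reach an L in one move, else L.
n=0: no move → L
n=1: can move to 0, which is L ⇒ W
n=2: the only move is to 1(W), a W ⇒ L
n=3: can move to 2, which is L ⇒ W
n=4: the only move is to 3(W), a W ⇒ L
n=5: can move to 4, which is L ⇒ W
n=6: can move to 0, which is L ⇒ W
n=7: can move to 2, which is L ⇒ W
n=8: can move to 2, which is L ⇒ W
n=9: can move to 4, which is L ⇒ W
n=10: can move to 4, which is L ⇒ W
From 10, the L positions reachable in one move are: 4.

Remove 6, leaving 4.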